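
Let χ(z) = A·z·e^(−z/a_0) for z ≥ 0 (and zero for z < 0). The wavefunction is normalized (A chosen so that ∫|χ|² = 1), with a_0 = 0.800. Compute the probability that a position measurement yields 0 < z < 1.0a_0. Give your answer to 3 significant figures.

|χ|² is the probability density, so P = ∫_{0}^{1.0a_0} |χ|² dz.
Since A² = 1/(a_0^3/4), this is the region integral divided by the full normalization integral.
In terms of u = z/a_0 (A² and the length scale cancel between numerator and denominator), P = [∫_{0}^{1.0} u^2·e^(-2·u) du] / [∫_{0}^{∞} u^2·e^(-2·u) du].
Using ∫ u^2·e^(-2·u) du = -(2·u^2 + 2·u + 1)·e^(-2·u)/4, the numerator is 1/4 - 5·e^(-2)/4 and the denominator is 1/4.
Evaluating gives P = 0.3233.

P ≈ 0.323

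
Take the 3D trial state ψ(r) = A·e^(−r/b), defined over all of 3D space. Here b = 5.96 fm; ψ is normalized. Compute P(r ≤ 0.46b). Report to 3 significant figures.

P = ∫ |ψ|² 4πr² dr over r ≤ 0.46b.
A² is fixed by ∫₀^∞ 4πr²|ψ|² dr = 1, i.e. A² = (π·b^3)^(−1).
Let u = r/b; then A², 4π and the length scale all cancel, so P = ∫_{0}^{0.46} u^2·e^(-2·u) du ÷ ∫_{0}^{∞} u^2·e^(-2·u) du.
Using ∫ u^2·e^(-2·u) du = -(2·u^2 + 2·u + 1)·e^(-2·u)/4, the numerator is 1/4 - 2929·e^(-23/25)/5000 and the denominator is 1/4.
Taking the ratio yields P = 0.06619.

P ≈ 0.0662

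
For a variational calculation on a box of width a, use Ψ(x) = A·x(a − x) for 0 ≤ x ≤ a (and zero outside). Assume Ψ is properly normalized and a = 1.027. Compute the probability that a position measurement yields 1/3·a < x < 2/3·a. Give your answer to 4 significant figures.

|Ψ|² is the probability density, so P = ∫_{1/3·a}^{2/3·a} |Ψ|² dx.
With A² fixed by ∫|Ψ|² = 1, i.e. A² = (a^5/30)^(−1), substitute and integrate.
Substituting u = x/a, A² and the length scale cancel in the ratio: P = ∫_{1/3}^{2/3} u^2·(1 - u)^2 du / ∫_{0}^{1} u^2·(1 - u)^2 du.
An antiderivative of u^2·(1 - u)^2 is u^3·(6·u^2 - 15·u + 10)/30; evaluating from 1/3 to 2/3 gives 47/2430, while the full integral is 1/30.
The result is P = 47/81.

P ≈ 0.5802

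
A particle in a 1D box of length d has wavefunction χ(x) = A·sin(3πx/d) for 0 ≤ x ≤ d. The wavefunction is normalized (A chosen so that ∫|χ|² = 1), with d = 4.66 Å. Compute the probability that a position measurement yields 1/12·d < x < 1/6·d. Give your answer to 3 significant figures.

P ≈ 0.136

The probability is P = ∫ |χ|² dx over [1/12·d, 1/6·d].
With A² fixed by ∫|χ|² = 1, i.e. A² = (d/2)^(−1), substitute and integrate.
Substituting u = x/d, A² and the length scale cancel in the ratio: P = ∫_{1/12}^{1/6} sin(3·π·u)^2 du / ∫_{0}^{1} sin(3·π·u)^2 du.
An antiderivative of sin(3·π·u)^2 is u/2 - sin(6·π·u)/(12·π); evaluating from 1/12 to 1/6 gives 1/(12·π) + 1/24, while the full integral is 1/2.
Taking the ratio, P = (2 + π)/(12·π).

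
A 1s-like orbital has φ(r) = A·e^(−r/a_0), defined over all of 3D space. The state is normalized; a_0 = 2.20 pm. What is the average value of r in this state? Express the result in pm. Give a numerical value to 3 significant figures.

⟨r⟩ ≈ 3.30 pm

⟨r⟩ = ∫ r |φ|² 4πr² dr over the full domain.
The ratio of the moment integral to the normalization integral gives ⟨r⟩ = 3·a_0/2.
With a_0 = 2.20, ⟨r⟩ = 3.300.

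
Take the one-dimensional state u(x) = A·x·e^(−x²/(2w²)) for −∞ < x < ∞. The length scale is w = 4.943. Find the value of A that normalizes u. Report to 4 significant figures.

A ≈ 0.09666

We need A² ∫|f|² dx = 1, taking the integral from −∞ to ∞.
Differentiating ∫e^(−αx²) dx = √(π/α) under α to get the higher moments, ∫|u|² dx = A²·(√(π)·w^3/2).
So A² = (√(π)·w^3/2)^(−1).
With w = 4.943: A² = 0.0093429 and A = 0.096659.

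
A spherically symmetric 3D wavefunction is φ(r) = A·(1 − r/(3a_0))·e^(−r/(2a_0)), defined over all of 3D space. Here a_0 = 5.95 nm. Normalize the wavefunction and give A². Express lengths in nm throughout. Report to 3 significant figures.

The normalization condition is ∫|φ|² 4πr² dr = 1 from 0 to ∞.
The angular integral contributes 4π, leaving ∫₀^∞ r²|φ|² dr.
Recall ∫₀^∞ r^m e^(−r/β) dr = m!·β^(m+1), with φ = A·(1 − r/(3a_0))·e^(−r/(2a_0)), the integral evaluates to A²·[8·π·a_0^3/3].
So A² = (8·π·a_0^3/3)^(−1).
With a_0 = 5.95: A² = 0.0005667 and A = 0.02380.

A^2 ≈ 0.000567 nm^(-3)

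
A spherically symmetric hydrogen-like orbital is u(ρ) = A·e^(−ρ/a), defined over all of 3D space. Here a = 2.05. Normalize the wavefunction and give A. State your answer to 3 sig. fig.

A ≈ 0.192

Normalization requires ∫|u|² 4πρ² dρ = 1, integrated from 0 to ∞.
The integral (without the A² prefactor) comes out to π·a^3.
Setting this equal to 1 gives A² = 1/(π·a^3).
With a = 2.05: A² = 0.03695 and A = 0.1922.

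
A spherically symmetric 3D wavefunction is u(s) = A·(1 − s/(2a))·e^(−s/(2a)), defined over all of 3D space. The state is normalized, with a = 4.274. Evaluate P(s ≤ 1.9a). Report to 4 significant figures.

Integrate the radial probability density 4πs²|u|² over s ≤ 1.9a.
Normalization gives A² = 1/(8·π·a^3).
In terms of t = s/a (A², 4π and the length scale all cancel between numerator and denominator), P = [∫_{0}^{1.9} t^2·(1 - t/2)^2·e^(-t) dt] / [∫_{0}^{∞} t^2·(1 - t/2)^2·e^(-t) dt].
With ∫ t^2·(1 - t/2)^2·e^(-t) dt = -(t^4/4 + t^2 + 2·t + 2)·e^(-t) + C, the region integral is ≈ 0.105261 and the full one is 2.
The region integral divided by the full integral gives P = 0.052630.

P ≈ 0.05263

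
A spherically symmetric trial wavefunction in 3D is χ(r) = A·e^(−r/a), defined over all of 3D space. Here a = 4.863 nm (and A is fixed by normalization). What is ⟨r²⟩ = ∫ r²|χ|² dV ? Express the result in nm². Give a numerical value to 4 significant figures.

⟨r^2⟩ ≈ 70.95 nm^2

By definition ⟨r²⟩ = ∫ r^2 |χ(r)|² 4πr² dr.
Using ∫₀^∞ rⁿ e^(−αr) dr = n!/αⁿ⁺¹, the ratio of the moment integral to the normalization integral gives ⟨r²⟩ = 3·a^2.
Putting a = 4.863 gives 70.946.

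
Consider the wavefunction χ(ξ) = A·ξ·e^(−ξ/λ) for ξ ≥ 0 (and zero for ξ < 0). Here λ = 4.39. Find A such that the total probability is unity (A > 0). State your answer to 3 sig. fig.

The normalization condition is ∫|χ|² dξ = 1 from 0 to ∞.
∫|χ|² dξ = A²·(λ^3/4).
Hence A² = 1/[λ^3/4].
Substituting λ = 4.39 gives A² = 0.04728, so A = 0.2174.

A ≈ 0.217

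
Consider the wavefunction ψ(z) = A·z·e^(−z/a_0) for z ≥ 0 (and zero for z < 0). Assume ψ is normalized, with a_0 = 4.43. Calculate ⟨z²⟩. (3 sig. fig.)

The expectation value is the |ψ|²-weighted average of z^2: ∫ z^2|ψ|² dz.
Using ∫₀^∞ zⁿ e^(−αz) dz = n!/αⁿ⁺¹, the ratio of the moment integral to the normalization integral gives ⟨z²⟩ = 3·a_0^2.
Putting a_0 = 4.43 gives 58.87.

⟨z^2⟩ ≈ 58.9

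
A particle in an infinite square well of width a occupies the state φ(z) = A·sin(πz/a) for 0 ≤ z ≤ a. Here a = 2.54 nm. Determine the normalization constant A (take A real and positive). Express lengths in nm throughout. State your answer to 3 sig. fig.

A ≈ 0.887 nm^(-1/2)

The normalization condition is ∫|φ|² dz = 1 from 0 to a.
With ∫₀^a sin²(nπz/a) dz = a/2, carrying out the integral gives A² · a/2.
Hence A² = 1/[a/2].
With a = 2.54: A² = 0.7874 and A = 0.8874.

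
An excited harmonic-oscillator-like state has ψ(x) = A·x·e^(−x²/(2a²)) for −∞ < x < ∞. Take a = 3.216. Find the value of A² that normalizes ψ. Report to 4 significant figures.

A^2 ≈ 0.03392

Require ∫ |ψ|² dx = 1 over the whole domain.
With ψ = A·x·e^(−x²/(2a²)), the integral evaluates to A²·[√(π)·a^3/2].
Hence A² = 1/[√(π)·a^3/2].
Plugging in a = 3.216 yields A = 0.18418.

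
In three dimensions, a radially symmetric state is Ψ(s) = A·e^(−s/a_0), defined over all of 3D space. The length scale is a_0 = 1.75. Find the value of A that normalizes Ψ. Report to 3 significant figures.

Normalization requires ∫|Ψ|² 4πs² ds = 1, integrated from 0 to ∞.
(Spherical symmetry: dV = 4πs² ds.)
∫|Ψ|² 4πs² ds = A²·(π·a_0^3).
Setting this equal to 1 gives A² = 1/(π·a_0^3).
Plugging in a_0 = 1.75 yields A = 0.2437.

A ≈ 0.244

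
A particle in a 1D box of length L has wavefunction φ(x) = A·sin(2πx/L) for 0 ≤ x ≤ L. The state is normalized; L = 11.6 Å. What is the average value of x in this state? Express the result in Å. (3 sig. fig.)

The expectation value is the |φ|²-weighted average of x: ∫ x|φ|² dx.
With ∫₀^L sin²(nπx/L) dx = L/2, the ratio of the moment integral to the normalization integral gives ⟨x⟩ = L/2.
With L = 11.6, ⟨x⟩ = 5.800.

⟨x⟩ ≈ 5.80 Å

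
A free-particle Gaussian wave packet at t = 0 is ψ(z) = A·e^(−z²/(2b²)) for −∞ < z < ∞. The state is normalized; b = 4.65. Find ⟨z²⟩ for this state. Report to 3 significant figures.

The expectation value is the |ψ|²-weighted average of z^2: ∫ z^2|ψ|² dz.
With ∫_{−∞}^{∞} z^(2m) e^(−αz²) dz = (2m−1)!!·√π / (2^m α^(m+1/2)), the ratio of the moment integral to the normalization integral gives ⟨z²⟩ = b^2/2.
Putting b = 4.65 gives 10.81.

⟨z^2⟩ ≈ 10.8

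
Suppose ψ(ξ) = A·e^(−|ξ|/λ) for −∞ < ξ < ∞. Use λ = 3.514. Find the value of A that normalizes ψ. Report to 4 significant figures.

A ≈ 0.5335

The normalization condition is ∫|ψ|² dξ = 1 from −∞ to ∞.
Recall ∫₀^∞ ξ^m e^(−ξ/β) dξ = m!·β^(m+1), ∫|ψ|² dξ = A²·(λ).
So A² = (λ)^(−1).
Plugging in λ = 3.514 yields A = 0.53346.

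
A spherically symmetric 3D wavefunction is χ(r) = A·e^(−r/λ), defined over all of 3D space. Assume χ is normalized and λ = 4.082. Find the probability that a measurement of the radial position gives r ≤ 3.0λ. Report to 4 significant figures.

Integrate the radial probability density 4πr²|χ|² over r ≤ 3.0λ.
The full normalization integral is A²·[π·λ^3] = 1, fixing A².
Let u = r/λ; then A², 4π and the length scale all cancel, so P = ∫_{0}^{3.0} u^2·e^(-2·u) du ÷ ∫_{0}^{∞} u^2·e^(-2·u) du.
Using ∫ u^2·e^(-2·u) du = -(2·u^2 + 2·u + 1)·e^(-2·u)/4, the numerator is 1/4 - 25·e^(-6)/4 and the denominator is 1/4.
This evaluates to P = 0.93803.

P ≈ 0.9380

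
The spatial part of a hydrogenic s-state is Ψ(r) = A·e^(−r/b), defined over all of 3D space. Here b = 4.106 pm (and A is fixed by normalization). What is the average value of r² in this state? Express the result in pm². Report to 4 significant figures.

By definition ⟨r²⟩ = ∫ r^2 |Ψ(r)|² 4πr² dr.
Using ∫₀^∞ rⁿ e^(−αr) dr = n!/αⁿ⁺¹, evaluating both integrals, ⟨r²⟩ = 3·b^2.
Putting b = 4.106 gives 50.578.

⟨r^2⟩ ≈ 50.58 pm^2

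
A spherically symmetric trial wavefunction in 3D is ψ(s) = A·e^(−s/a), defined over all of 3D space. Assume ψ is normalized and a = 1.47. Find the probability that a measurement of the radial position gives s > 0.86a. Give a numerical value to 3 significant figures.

With dV = 4πs²ds, the probability is ∫|ψ|² dV over s > 0.86a.
The full normalization integral is A²·[π·a^3] = 1, fixing A².
In terms of u = s/a (A², 4π and the length scale all cancel between numerator and denominator), P = [∫_{0.86}^{∞} u^2·e^(-2·u) du] / [∫_{0}^{∞} u^2·e^(-2·u) du].
An antiderivative of u^2·e^(-2·u) is -(2·u^2 + 2·u + 1)·e^(-2·u)/4; evaluating from 0.86 to ∞ gives 5249·e^(-43/25)/5000, while the full integral is 1/4.
The region integral divided by the full integral gives P = 0.7519.

P ≈ 0.752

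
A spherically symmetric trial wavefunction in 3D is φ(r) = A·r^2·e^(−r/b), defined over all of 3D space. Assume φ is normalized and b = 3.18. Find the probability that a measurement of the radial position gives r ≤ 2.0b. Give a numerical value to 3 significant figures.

P ≈ 0.111

Integrate the radial probability density 4πr²|φ|² over r ≤ 2.0b.
A² is fixed by ∫₀^∞ 4πr²|φ|² dr = 1, i.e. A² = (45·π·b^7/2)^(−1).
In terms of u = r/b (A², 4π and the length scale all cancel between numerator and denominator), P = [∫_{0}^{2.0} u^6·e^(-2·u) du] / [∫_{0}^{∞} u^6·e^(-2·u) du].
With ∫ u^6·e^(-2·u) du = -(4·u^6 + 12·u^5 + 30·u^4 + 60·u^3 + 90·u^2 + 90·u + 45)·e^(-2·u)/8 + C, the region integral is 45/8 - 2185·e^(-4)/8 and the full one is 45/8.
Taking the ratio yields P = 0.1107.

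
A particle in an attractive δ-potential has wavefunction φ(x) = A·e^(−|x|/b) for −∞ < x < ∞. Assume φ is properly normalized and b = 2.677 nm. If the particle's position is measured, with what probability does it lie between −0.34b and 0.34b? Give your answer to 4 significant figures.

|φ|² is the probability density, so P = ∫_{−0.34b}^{0.34b} |φ|² dx.
The normalization integral ∫|φ|²dx over the whole domain equals b·A², and A² cancels in the ratio.
By symmetry take twice the x ≥ 0 contribution in numerator and denominator; the 2's cancel. In terms of u = x/b (A² and the length scale cancel between numerator and denominator), P = [∫_{0}^{0.34} e^(-2·u) du] / [∫_{0}^{∞} e^(-2·u) du].
An antiderivative of e^(-2·u) is -e^(-2·u)/2; evaluating from 0 to 0.34 gives 1/2 - e^(-17/25)/2, while the full integral is 1/2.
Evaluating gives P = 0.49338.

P ≈ 0.4934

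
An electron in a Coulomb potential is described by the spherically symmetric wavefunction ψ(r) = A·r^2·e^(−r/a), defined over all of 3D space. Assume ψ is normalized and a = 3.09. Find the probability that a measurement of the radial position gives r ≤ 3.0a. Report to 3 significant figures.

P ≈ 0.394

P = ∫ |ψ|² 4πr² dr over r ≤ 3.0a.
A² is fixed by ∫₀^∞ 4πr²|ψ|² dr = 1, i.e. A² = (45·π·a^7/2)^(−1).
In terms of u = r/a (A², 4π and the length scale all cancel between numerator and denominator), P = [∫_{0}^{3.0} u^6·e^(-2·u) du] / [∫_{0}^{∞} u^6·e^(-2·u) du].
With ∫ u^6·e^(-2·u) du = -(4·u^6 + 12·u^5 + 30·u^4 + 60·u^3 + 90·u^2 + 90·u + 45)·e^(-2·u)/8 + C, the region integral is ≈ 2.2145 and the full one is 45/8.
The region integral divided by the full integral gives P = 0.3937.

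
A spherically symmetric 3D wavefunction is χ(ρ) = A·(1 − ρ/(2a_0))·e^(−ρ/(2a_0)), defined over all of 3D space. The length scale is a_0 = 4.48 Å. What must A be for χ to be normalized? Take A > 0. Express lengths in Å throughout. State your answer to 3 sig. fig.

Require ∫ |χ|² 4πρ² dρ = 1 over the whole domain.
(Spherical symmetry: dV = 4πρ² dρ.)
Recall ∫₀^∞ ρ^m e^(−ρ/β) dρ = m!·β^(m+1), the integral (without the A² prefactor) comes out to 8·π·a_0^3.
So A² = (8·π·a_0^3)^(−1).
Substituting a_0 = 4.48 gives A² = 0.0004425, so A = 0.02104.

A ≈ 0.0210 Å^(-3/2)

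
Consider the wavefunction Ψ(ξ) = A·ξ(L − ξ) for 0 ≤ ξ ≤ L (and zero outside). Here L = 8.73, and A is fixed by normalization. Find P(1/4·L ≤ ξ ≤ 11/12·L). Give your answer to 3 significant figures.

P ≈ 0.891

|Ψ|² is the probability density, so P = ∫_{1/4·L}^{11/12·L} |Ψ|² dξ.
With A² fixed by ∫|Ψ|² = 1, i.e. A² = (L^5/30)^(−1), substitute and integrate.
Let u = ξ/L; then A² and the length scale cancel, so P = ∫_{1/4}^{11/12} u^2·(1 - u)^2 du ÷ ∫_{0}^{1} u^2·(1 - u)^2 du.
Using ∫ u^2·(1 - u)^2 du = u^3·(6·u^2 - 15·u + 10)/30, the numerator is ≈ 0.029713 and the denominator is 1/30.
Evaluating gives P = 4621/5184.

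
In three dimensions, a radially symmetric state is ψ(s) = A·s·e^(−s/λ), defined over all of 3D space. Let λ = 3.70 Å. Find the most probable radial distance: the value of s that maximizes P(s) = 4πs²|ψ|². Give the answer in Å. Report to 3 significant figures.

The maximum of P(s) = 4πs²|ψ|² occurs where its derivative vanishes.
Solving yields s = 2·λ.
With λ = 3.70, the most probable radial distance is 7.400 Å.

s ≈ 7.40 Å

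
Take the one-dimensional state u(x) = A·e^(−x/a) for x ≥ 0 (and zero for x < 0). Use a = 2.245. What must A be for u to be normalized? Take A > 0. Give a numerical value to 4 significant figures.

Normalization requires ∫|u|² dx = 1, integrated from 0 to ∞.
Recall ∫₀^∞ x^m e^(−x/β) dx = m!·β^(m+1), the integral (without the A² prefactor) comes out to a/2.
Hence A² = 1/[a/2].
Plugging in a = 2.245 yields A = 0.94386.

A ≈ 0.9439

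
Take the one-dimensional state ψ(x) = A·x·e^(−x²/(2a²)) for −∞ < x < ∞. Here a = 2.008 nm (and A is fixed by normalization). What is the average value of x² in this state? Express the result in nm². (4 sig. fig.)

⟨x²⟩ = ∫ x^2 |ψ|² dx over the full domain.
Using the Gaussian integral ∫_{−∞}^{∞} e^(−αx²) dx = √(π/α), the ratio of the moment integral to the normalization integral gives ⟨x²⟩ = 3·a^2/2.
With a = 2.008, ⟨x^2⟩ = 6.0481.

⟨x^2⟩ ≈ 6.048 nm^2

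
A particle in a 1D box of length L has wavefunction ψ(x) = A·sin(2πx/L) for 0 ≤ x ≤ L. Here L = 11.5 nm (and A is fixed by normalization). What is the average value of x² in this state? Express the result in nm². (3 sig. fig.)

The expectation value is the |ψ|²-weighted average of x^2: ∫ x^2|ψ|² dx.
With ∫₀^L sin²(nπx/L) dx = L/2, evaluating both integrals, ⟨x²⟩ = -L^2/(8·π^2) + L^2/3.
With L = 11.5, ⟨x^2⟩ = 42.41.

⟨x^2⟩ ≈ 42.4 nm^2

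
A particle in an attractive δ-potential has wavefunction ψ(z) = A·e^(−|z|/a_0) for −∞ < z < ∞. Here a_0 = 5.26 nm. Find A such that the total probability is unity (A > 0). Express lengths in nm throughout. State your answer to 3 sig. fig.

A ≈ 0.436 nm^(-1/2)

The normalization condition is ∫|ψ|² dz = 1 from −∞ to ∞.
With ∫₀^∞ z^0 e^(−αz) dz = 0!/α^1, the integral (without the A² prefactor) comes out to a_0.
Setting this equal to 1 gives A² = 1/(a_0).
Substituting a_0 = 5.26 gives A² = 0.1901, so A = 0.4360.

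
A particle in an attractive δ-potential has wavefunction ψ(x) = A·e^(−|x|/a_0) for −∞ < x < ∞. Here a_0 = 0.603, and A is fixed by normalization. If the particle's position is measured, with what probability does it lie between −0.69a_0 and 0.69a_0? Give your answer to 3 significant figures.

P ≈ 0.748

P = ∫_{−0.69a_0}^{0.69a_0} |ψ(x)|² dx.
With A² fixed by ∫|ψ|² = 1, i.e. A² = (a_0)^(−1), substitute and integrate.
By symmetry take twice the x ≥ 0 contribution in numerator and denominator; the 2's cancel. In terms of u = x/a_0 (A² and the length scale cancel between numerator and denominator), P = [∫_{0}^{0.69} e^(-2·u) du] / [∫_{0}^{∞} e^(-2·u) du].
With ∫ e^(-2·u) du = -e^(-2·u)/2 + C, the region integral is 1/2 - e^(-69/50)/2 and the full one is 1/2.
Taking the ratio, P = 0.7484.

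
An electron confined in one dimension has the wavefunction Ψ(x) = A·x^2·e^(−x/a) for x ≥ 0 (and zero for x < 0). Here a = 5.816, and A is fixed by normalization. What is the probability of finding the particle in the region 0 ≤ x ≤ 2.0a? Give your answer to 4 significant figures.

P ≈ 0.3712

The probability is P = ∫ |Ψ|² dx over [0, 2.0a].
The normalization integral ∫|Ψ|²dx over the whole domain equals 3·a^5/4·A², and A² cancels in the ratio.
Let u = x/a; then A² and the length scale cancel, so P = ∫_{0}^{2.0} u^4·e^(-2·u) du ÷ ∫_{0}^{∞} u^4·e^(-2·u) du.
Using ∫ u^4·e^(-2·u) du = -(u^4/2 + u^3 + 3·u^2/2 + 3·u/2 + 3/4)·e^(-2·u), the numerator is 3/4 - 103·e^(-4)/4 and the denominator is 3/4.
Evaluating gives P = 0.37116.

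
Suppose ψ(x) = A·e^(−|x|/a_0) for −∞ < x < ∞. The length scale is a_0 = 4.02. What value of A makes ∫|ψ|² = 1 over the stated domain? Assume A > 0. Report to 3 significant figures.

The normalization condition is ∫|ψ|² dx = 1 from −∞ to ∞.
With ψ = A·e^(−|x|/a_0), the integral evaluates to A²·[a_0].
Plugging in a_0 = 4.02 yields A = 0.4988.

A ≈ 0.499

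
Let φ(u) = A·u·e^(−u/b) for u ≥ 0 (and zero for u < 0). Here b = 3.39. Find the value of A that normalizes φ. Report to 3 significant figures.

The normalization condition is ∫|φ|² du = 1 from 0 to ∞.
The integral (without the A² prefactor) comes out to b^3/4.
So A² = (b^3/4)^(−1).
Plugging in b = 3.39 yields A = 0.3204.

A ≈ 0.320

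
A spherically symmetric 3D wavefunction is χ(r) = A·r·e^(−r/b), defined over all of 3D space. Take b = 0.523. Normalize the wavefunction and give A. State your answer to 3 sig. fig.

A ≈ 1.65

The normalization condition is ∫|χ|² 4πr² dr = 1 from 0 to ∞.
The angular integral contributes 4π, leaving ∫₀^∞ r²|χ|² dr.
∫|χ|² 4πr² dr = A²·(3·π·b^5).
Plugging in b = 0.523 yields A = 1.647.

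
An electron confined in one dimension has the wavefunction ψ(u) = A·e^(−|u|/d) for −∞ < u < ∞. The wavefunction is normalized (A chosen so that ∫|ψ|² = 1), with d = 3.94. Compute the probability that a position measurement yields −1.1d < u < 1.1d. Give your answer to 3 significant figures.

The probability is P = ∫ |ψ|² du over [−1.1d, 1.1d].
With A² fixed by ∫|ψ|² = 1, i.e. A² = (d)^(−1), substitute and integrate.
Both integrals are even about u = 0, so only the u ≥ 0 halves are needed (the factors of 2 cancel). Let t = u/d; then A² and the length scale cancel, so P = ∫_{0}^{1.1} e^(-2·t) dt ÷ ∫_{0}^{∞} e^(-2·t) dt.
An antiderivative of e^(-2·t) is -e^(-2·t)/2; evaluating from 0 to 1.1 gives 1/2 - e^(-11/5)/2, while the full integral is 1/2.
The result is P = 0.8892.

P ≈ 0.889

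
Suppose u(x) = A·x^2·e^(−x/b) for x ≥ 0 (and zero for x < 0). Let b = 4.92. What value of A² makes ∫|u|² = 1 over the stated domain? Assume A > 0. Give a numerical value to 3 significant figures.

A^2 ≈ 0.000463

Normalization requires ∫|u|² dx = 1, integrated from 0 to ∞.
Using ∫₀^∞ xⁿ e^(−αx) dx = n!/αⁿ⁺¹, with u = A·x^2·e^(−x/b), the integral evaluates to A²·[3·b^5/4].
Setting this equal to 1 gives A² = 1/(3·b^5/4).
With b = 4.92: A² = 0.0004625 and A = 0.02151.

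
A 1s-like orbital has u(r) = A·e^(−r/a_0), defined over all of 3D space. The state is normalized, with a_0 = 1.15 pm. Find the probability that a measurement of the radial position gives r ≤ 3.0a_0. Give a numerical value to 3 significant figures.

P ≈ 0.938

Integrate the radial probability density 4πr²|u|² over r ≤ 3.0a_0.
A² is fixed by ∫₀^∞ 4πr²|u|² dr = 1, i.e. A² = (π·a_0^3)^(−1).
Substituting t = r/a_0, A², 4π and the length scale all cancel in the ratio: P = ∫_{0}^{3.0} t^2·e^(-2·t) dt / ∫_{0}^{∞} t^2·e^(-2·t) dt.
An antiderivative of t^2·e^(-2·t) is -(2·t^2 + 2·t + 1)·e^(-2·t)/4; evaluating from 0 to 3.0 gives 1/4 - 25·e^(-6)/4, while the full integral is 1/4.
This evaluates to P = 0.9380.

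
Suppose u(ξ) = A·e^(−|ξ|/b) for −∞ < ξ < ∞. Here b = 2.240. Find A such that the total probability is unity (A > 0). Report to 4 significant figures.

Normalization requires ∫|u|² dξ = 1, integrated from −∞ to ∞.
∫|u|² dξ = A²·(b).
Setting this equal to 1 gives A² = 1/(b).
Substituting b = 2.240 gives A² = 0.44643, so A = 0.66815.

A ≈ 0.6682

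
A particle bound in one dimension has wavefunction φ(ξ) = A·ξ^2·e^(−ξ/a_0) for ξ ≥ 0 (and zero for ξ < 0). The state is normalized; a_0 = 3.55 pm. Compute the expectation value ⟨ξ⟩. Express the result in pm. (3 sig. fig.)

⟨ξ⟩ ≈ 8.88 pm

By definition ⟨ξ⟩ = ∫ ξ |φ(ξ)|² dξ.
The ratio of the moment integral to the normalization integral gives ⟨ξ⟩ = 5·a_0/2.
With a_0 = 3.55, ⟨ξ⟩ = 8.875.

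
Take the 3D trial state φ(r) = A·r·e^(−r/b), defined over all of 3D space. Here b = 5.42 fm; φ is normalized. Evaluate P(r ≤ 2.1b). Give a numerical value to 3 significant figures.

P ≈ 0.410

P = ∫ |φ|² 4πr² dr over r ≤ 2.1b.
A² is fixed by ∫₀^∞ 4πr²|φ|² dr = 1, i.e. A² = (3·π·b^5)^(−1).
In terms of u = r/b (A², 4π and the length scale all cancel between numerator and denominator), P = [∫_{0}^{2.1} u^4·e^(-2·u) du] / [∫_{0}^{∞} u^4·e^(-2·u) du].
Using ∫ u^4·e^(-2·u) du = -(u^4/2 + u^3 + 3·u^2/2 + 3·u/2 + 3/4)·e^(-2·u), the numerator is ≈ 0.30763 and the denominator is 3/4.
Taking the ratio yields P = 0.4102.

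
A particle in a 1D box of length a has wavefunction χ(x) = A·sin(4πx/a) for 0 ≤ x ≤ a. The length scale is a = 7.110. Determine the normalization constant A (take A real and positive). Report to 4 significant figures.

A ≈ 0.5304

We need A² ∫|f|² dx = 1, taking the integral from 0 to a.
Using sin²θ = (1 − cos 2θ)/2, with χ = A·sin(4πx/a), the integral evaluates to A²·[a/2].
With a = 7.110: A² = 0.28129 and A = 0.53037.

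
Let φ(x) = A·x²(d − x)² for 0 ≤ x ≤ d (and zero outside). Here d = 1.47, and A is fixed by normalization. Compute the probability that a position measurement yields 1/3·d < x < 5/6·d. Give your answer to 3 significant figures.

P ≈ 0.846

|φ|² is the probability density, so P = ∫_{1/3·d}^{5/6·d} |φ|² dx.
The normalization integral ∫|φ|²dx over the whole domain equals d^9/630·A², and A² cancels in the ratio.
Substituting u = x/d, A² and the length scale cancel in the ratio: P = ∫_{1/3}^{5/6} u^4·(1 - u)^4 du / ∫_{0}^{1} u^4·(1 - u)^4 du.
Using ∫ u^4·(1 - u)^4 du = u^5·(70·u^4 - 315·u^3 + 540·u^2 - 420·u + 126)/630, the numerator is ≈ 0.0013432 and the denominator is 1/630.
Evaluating gives P = 0.8462.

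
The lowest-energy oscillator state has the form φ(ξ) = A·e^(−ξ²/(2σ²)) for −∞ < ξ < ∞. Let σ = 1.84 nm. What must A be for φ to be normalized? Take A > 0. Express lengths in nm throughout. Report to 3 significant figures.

We need A² ∫|f|² dξ = 1, taking the integral from −∞ to ∞.
Carrying out the integral gives A² · √(π)·σ.
Hence A² = 1/[√(π)·σ].
With σ = 1.84: A² = 0.3066 and A = 0.5537.

A ≈ 0.554 nm^(-1/2)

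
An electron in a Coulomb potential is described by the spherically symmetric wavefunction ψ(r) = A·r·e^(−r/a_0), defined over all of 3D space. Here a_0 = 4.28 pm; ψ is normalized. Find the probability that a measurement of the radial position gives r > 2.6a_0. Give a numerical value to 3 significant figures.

P ≈ 0.406

Integrate the radial probability density 4πr²|ψ|² over r > 2.6a_0.
Normalization gives A² = 1/(3·π·a_0^5).
In terms of u = r/a_0 (A², 4π and the length scale all cancel between numerator and denominator), P = [∫_{2.6}^{∞} u^4·e^(-2·u) du] / [∫_{0}^{∞} u^4·e^(-2·u) du].
With ∫ u^4·e^(-2·u) du = -(u^4/2 + u^3 + 3·u^2/2 + 3·u/2 + 3/4)·e^(-2·u) + C, the region integral is ≈ 0.30460 and the full one is 3/4.
This evaluates to P = 0.4061.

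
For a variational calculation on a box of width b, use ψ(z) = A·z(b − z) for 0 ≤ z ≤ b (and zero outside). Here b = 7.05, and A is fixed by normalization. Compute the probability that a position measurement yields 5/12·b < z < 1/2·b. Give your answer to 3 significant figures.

The probability is P = ∫ |ψ|² dz over [5/12·b, 1/2·b].
The normalization integral ∫|ψ|²dz over the whole domain equals b^5/30·A², and A² cancels in the ratio.
In terms of u = z/b (A² and the length scale cancel between numerator and denominator), P = [∫_{5/12}^{1/2} u^2·(1 - u)^2 du] / [∫_{0}^{1} u^2·(1 - u)^2 du].
An antiderivative of u^2·(1 - u)^2 is u^3·(6·u^2 - 15·u + 10)/30; evaluating from 5/12 to 1/2 gives ≈ 0.0051127, while the full integral is 1/30.
Taking the ratio, P = 0.1534.

P ≈ 0.153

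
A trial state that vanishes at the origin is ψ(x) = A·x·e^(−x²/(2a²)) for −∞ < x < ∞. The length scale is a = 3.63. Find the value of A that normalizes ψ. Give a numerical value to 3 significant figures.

A ≈ 0.154

The normalization condition is ∫|ψ|² dx = 1 from −∞ to ∞.
The integral (without the A² prefactor) comes out to √(π)·a^3/2.
So A² = (√(π)·a^3/2)^(−1).
Plugging in a = 3.63 yields A = 0.1536.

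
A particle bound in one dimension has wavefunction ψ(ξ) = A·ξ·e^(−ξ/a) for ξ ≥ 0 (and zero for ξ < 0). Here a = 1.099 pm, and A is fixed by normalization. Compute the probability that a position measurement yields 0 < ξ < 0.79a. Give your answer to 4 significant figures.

P ≈ 0.2115

The probability is P = ∫ |ψ|² dξ over [0, 0.79a].
The normalization integral ∫|ψ|²dξ over the whole domain equals a^3/4·A², and A² cancels in the ratio.
In terms of u = ξ/a (A² and the length scale cancel between numerator and denominator), P = [∫_{0}^{0.79} u^2·e^(-2·u) du] / [∫_{0}^{∞} u^2·e^(-2·u) du].
Using ∫ u^2·e^(-2·u) du = -(2·u^2 + 2·u + 1)·e^(-2·u)/4, the numerator is ≈ 0.0528715 and the denominator is 1/4.
Taking the ratio, P = 0.21149.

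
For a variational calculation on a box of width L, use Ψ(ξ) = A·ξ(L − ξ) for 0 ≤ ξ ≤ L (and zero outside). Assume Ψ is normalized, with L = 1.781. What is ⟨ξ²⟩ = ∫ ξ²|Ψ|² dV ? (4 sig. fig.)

The expectation value is the |Ψ|²-weighted average of ξ^2: ∫ ξ^2|Ψ|² dξ.
Since the A² factors cancel between numerator and denominator, ⟨ξ²⟩ = 2·L^2/7.
With L = 1.781, ⟨ξ^2⟩ = 0.90627.

⟨ξ^2⟩ ≈ 0.9063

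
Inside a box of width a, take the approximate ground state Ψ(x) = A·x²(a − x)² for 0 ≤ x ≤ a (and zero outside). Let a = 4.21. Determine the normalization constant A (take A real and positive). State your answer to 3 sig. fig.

Require ∫ |Ψ|² dx = 1 over the whole domain.
Expanding the polynomial and integrating term by term, carrying out the integral gives A² · a^9/630.
Hence A² = 1/[a^9/630].
Plugging in a = 4.21 yields A = 0.03894.

A ≈ 0.0389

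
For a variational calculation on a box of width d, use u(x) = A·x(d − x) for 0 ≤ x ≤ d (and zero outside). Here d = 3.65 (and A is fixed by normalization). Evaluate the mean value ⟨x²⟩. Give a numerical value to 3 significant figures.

⟨x^2⟩ ≈ 3.81

By definition ⟨x²⟩ = ∫ x^2 |u(x)|² dx.
Since the A² factors cancel between numerator and denominator, ⟨x²⟩ = 2·d^2/7.
With d = 3.65, ⟨x^2⟩ = 3.806.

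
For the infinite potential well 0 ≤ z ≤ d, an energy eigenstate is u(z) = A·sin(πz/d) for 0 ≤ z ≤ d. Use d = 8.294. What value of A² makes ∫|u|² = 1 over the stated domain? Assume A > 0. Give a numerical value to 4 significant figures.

Normalization requires ∫|u|² dz = 1, integrated from 0 to d.
The integral (without the A² prefactor) comes out to d/2.
Setting this equal to 1 gives A² = 1/(d/2).
Plugging in d = 8.294 yields A = 0.49106.

A^2 ≈ 0.2411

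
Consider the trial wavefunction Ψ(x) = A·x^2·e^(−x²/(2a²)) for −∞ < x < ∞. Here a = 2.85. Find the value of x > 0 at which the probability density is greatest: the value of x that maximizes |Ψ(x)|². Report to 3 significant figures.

x ≈ 4.03

The maximum of |Ψ(x)|² occurs where its derivative vanishes.
Solving yields x = √(2)·a.
With a = 2.85, the value of x > 0 at which the probability density is greatest is 4.031.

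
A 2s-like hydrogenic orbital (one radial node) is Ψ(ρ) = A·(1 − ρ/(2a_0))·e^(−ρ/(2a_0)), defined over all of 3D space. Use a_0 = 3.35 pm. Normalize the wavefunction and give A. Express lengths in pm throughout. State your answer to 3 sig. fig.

The normalization condition is ∫|Ψ|² 4πρ² dρ = 1 from 0 to ∞.
The angular integral contributes 4π, leaving ∫₀^∞ ρ²|Ψ|² dρ.
Recall ∫₀^∞ ρ^m e^(−ρ/β) dρ = m!·β^(m+1), with Ψ = A·(1 − ρ/(2a_0))·e^(−ρ/(2a_0)), the integral evaluates to A²·[8·π·a_0^3].
Hence A² = 1/[8·π·a_0^3].
Substituting a_0 = 3.35 gives A² = 0.001058, so A = 0.03253.

A ≈ 0.0325 pm^(-3/2)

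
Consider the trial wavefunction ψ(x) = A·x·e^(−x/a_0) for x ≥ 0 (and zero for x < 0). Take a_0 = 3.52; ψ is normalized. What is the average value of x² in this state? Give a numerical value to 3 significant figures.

⟨x^2⟩ ≈ 37.2

By definition ⟨x²⟩ = ∫ x^2 |ψ(x)|² dx.
Recall ∫₀^∞ x^m e^(−x/β) dx = m!·β^(m+1), since the A² factors cancel between numerator and denominator, ⟨x²⟩ = 3·a_0^2.
With a_0 = 3.52, ⟨x^2⟩ = 37.17.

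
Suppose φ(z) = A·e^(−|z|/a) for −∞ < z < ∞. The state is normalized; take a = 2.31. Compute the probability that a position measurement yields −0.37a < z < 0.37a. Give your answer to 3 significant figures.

P ≈ 0.523

|φ|² is the probability density, so P = ∫_{−0.37a}^{0.37a} |φ|² dz.
With A² fixed by ∫|φ|² = 1, i.e. A² = (a)^(−1), substitute and integrate.
Both integrals are even about z = 0, so only the z ≥ 0 halves are needed (the factors of 2 cancel). In terms of u = z/a (A² and the length scale cancel between numerator and denominator), P = [∫_{0}^{0.37} e^(-2·u) du] / [∫_{0}^{∞} e^(-2·u) du].
Using ∫ e^(-2·u) du = -e^(-2·u)/2, the numerator is 1/2 - e^(-37/50)/2 and the denominator is 1/2.
This works out to P = 0.5229.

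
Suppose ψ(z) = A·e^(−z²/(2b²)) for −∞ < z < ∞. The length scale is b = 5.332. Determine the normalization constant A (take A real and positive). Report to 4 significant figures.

The normalization condition is ∫|ψ|² dz = 1 from −∞ to ∞.
Differentiating ∫e^(−αz²) dz = √(π/α) under α to get the higher moments, ∫|ψ|² dz = A²·(√(π)·b).
Setting this equal to 1 gives A² = 1/(√(π)·b).
Substituting b = 5.332 gives A² = 0.10581, so A = 0.32529.

A ≈ 0.3253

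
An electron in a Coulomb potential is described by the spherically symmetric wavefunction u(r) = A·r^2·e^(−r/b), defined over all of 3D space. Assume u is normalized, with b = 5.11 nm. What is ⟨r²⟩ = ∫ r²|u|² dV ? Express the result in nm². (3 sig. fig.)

⟨r^2⟩ ≈ 366 nm^2

By definition ⟨r²⟩ = ∫ r^2 |u(r)|² 4πr² dr.
Since the A² factors cancel between numerator and denominator, ⟨r²⟩ = 14·b^2.
With b = 5.11, ⟨r^2⟩ = 365.6.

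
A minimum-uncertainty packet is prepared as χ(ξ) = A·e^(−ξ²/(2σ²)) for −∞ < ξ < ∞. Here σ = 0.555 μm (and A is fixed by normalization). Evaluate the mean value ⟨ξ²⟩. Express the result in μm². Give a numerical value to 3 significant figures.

⟨ξ^2⟩ ≈ 0.154 μm^2

By definition ⟨ξ²⟩ = ∫ ξ^2 |χ(ξ)|² dξ.
Differentiating ∫e^(−αξ²) dξ = √(π/α) under α to get the higher moments, the ratio of the moment integral to the normalization integral gives ⟨ξ²⟩ = σ^2/2.
With σ = 0.555, ⟨ξ^2⟩ = 0.1540.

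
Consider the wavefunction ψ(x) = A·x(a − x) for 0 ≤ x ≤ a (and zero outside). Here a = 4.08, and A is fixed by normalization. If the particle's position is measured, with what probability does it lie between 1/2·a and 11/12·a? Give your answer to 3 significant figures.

P = ∫_{1/2·a}^{11/12·a} |ψ(x)|² dx.
The normalization integral ∫|ψ|²dx over the whole domain equals a^5/30·A², and A² cancels in the ratio.
Let u = x/a; then A² and the length scale cancel, so P = ∫_{1/2}^{11/12} u^2·(1 - u)^2 du ÷ ∫_{0}^{1} u^2·(1 - u)^2 du.
An antiderivative of u^2·(1 - u)^2 is u^3·(6·u^2 - 15·u + 10)/30; evaluating from 1/2 to 11/12 gives ≈ 0.016497, while the full integral is 1/30.
This works out to P = 0.4949.

P ≈ 0.495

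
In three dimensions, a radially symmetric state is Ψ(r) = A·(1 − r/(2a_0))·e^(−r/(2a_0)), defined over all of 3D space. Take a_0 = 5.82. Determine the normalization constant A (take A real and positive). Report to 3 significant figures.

Normalization requires ∫|Ψ|² 4πr² dr = 1, integrated from 0 to ∞.
In 3D with spherical symmetry the volume element is 4πr² dr.
With Ψ = A·(1 − r/(2a_0))·e^(−r/(2a_0)), the integral evaluates to A²·[8·π·a_0^3].
Setting this equal to 1 gives A² = 1/(8·π·a_0^3).
With a_0 = 5.82: A² = 0.0002018 and A = 0.01421.

A ≈ 0.0142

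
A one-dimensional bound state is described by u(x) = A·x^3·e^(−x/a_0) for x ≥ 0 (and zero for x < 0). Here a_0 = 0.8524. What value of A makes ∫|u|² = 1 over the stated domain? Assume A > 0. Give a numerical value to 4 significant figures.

A ≈ 0.7374

Require ∫ |u|² dx = 1 over the whole domain.
With u = A·x^3·e^(−x/a_0), the integral evaluates to A²·[45·a_0^7/8].
So A² = (45·a_0^7/8)^(−1).
Substituting a_0 = 0.8524 gives A² = 0.54372, so A = 0.73737.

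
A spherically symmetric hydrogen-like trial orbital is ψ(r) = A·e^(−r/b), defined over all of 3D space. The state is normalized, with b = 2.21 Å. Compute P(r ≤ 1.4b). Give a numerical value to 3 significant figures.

P ≈ 0.531

Integrate the radial probability density 4πr²|ψ|² over r ≤ 1.4b.
A² is fixed by ∫₀^∞ 4πr²|ψ|² dr = 1, i.e. A² = (π·b^3)^(−1).
Let u = r/b; then A², 4π and the length scale all cancel, so P = ∫_{0}^{1.4} u^2·e^(-2·u) du ÷ ∫_{0}^{∞} u^2·e^(-2·u) du.
With ∫ u^2·e^(-2·u) du = -(2·u^2 + 2·u + 1)·e^(-2·u)/4 + C, the region integral is 1/4 - 193·e^(-14/5)/100 and the full one is 1/4.
This evaluates to P = 0.5305.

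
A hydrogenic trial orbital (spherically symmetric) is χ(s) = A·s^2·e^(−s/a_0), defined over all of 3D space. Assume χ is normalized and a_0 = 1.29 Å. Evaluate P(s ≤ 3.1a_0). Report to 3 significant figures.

Integrate the radial probability density 4πs²|χ|² over s ≤ 3.1a_0.
Normalization gives A² = 1/(45·π·a_0^7/2).
Substituting u = s/a_0, A², 4π and the length scale all cancel in the ratio: P = ∫_{0}^{3.1} u^6·e^(-2·u) du / ∫_{0}^{∞} u^6·e^(-2·u) du.
Using ∫ u^6·e^(-2·u) du = -(4·u^6 + 12·u^5 + 30·u^4 + 60·u^3 + 90·u^2 + 90·u + 45)·e^(-2·u)/8, the numerator is ≈ 2.3951 and the denominator is 45/8.
This evaluates to P = 0.4258.

P ≈ 0.426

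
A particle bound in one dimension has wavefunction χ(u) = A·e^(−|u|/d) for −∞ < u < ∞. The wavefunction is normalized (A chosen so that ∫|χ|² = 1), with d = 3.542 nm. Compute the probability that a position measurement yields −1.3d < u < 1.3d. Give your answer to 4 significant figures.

P ≈ 0.9257

The probability is P = ∫ |χ|² du over [−1.3d, 1.3d].
The normalization integral ∫|χ|²du over the whole domain equals d·A², and A² cancels in the ratio.
Both integrals are even about u = 0, so only the u ≥ 0 halves are needed (the factors of 2 cancel). In terms of t = u/d (A² and the length scale cancel between numerator and denominator), P = [∫_{0}^{1.3} e^(-2·t) dt] / [∫_{0}^{∞} e^(-2·t) dt].
With ∫ e^(-2·t) dt = -e^(-2·t)/2 + C, the region integral is 1/2 - e^(-13/5)/2 and the full one is 1/2.
Taking the ratio, P = 0.92573.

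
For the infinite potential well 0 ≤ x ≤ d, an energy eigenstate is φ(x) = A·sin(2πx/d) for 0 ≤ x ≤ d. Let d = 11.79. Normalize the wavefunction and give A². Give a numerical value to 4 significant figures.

A^2 ≈ 0.1696

We need A² ∫|f|² dx = 1, taking the integral from 0 to d.
Using sin²θ = (1 − cos 2θ)/2, with φ = A·sin(2πx/d), the integral evaluates to A²·[d/2].
Hence A² = 1/[d/2].
Substituting d = 11.79 gives A² = 0.16964, so A = 0.41187.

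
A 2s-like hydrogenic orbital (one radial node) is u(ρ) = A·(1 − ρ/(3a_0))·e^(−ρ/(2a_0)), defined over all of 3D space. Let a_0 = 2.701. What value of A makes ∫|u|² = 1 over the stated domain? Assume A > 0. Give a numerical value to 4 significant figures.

A ≈ 0.07783

Normalization requires ∫|u|² 4πρ² dρ = 1, integrated from 0 to ∞.
Using ∫₀^∞ ρⁿ e^(−αρ) dρ = n!/αⁿ⁺¹, with u = A·(1 − ρ/(3a_0))·e^(−ρ/(2a_0)), the integral evaluates to A²·[8·π·a_0^3/3].
So A² = (8·π·a_0^3/3)^(−1).
With a_0 = 2.701: A² = 0.0060577 and A = 0.077831.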